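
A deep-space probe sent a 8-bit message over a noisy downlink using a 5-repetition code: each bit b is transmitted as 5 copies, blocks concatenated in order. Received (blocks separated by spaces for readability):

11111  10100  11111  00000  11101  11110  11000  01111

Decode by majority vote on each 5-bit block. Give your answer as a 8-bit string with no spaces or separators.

10101101

Block 1 (11111): 5 ones → 1
Block 2 (10100): 2 ones → 0
Block 3 (11111): 5 ones → 1
Block 4 (00000): 0 ones → 0
Block 5 (11101): 4 ones → 1
Block 6 (11110): 4 ones → 1
Block 7 (11000): 2 ones → 0
Block 8 (01111): 4 ones → 1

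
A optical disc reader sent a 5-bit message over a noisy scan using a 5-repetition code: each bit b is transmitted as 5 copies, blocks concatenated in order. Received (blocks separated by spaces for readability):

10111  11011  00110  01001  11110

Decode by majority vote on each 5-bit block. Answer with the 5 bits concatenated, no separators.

11001

Block 1 (10111): 4 ones → 1
Block 2 (11011): 4 ones → 1
Block 3 (00110): 2 ones → 0
Block 4 (01001): 2 ones → 0
Block 5 (11110): 4 ones → 1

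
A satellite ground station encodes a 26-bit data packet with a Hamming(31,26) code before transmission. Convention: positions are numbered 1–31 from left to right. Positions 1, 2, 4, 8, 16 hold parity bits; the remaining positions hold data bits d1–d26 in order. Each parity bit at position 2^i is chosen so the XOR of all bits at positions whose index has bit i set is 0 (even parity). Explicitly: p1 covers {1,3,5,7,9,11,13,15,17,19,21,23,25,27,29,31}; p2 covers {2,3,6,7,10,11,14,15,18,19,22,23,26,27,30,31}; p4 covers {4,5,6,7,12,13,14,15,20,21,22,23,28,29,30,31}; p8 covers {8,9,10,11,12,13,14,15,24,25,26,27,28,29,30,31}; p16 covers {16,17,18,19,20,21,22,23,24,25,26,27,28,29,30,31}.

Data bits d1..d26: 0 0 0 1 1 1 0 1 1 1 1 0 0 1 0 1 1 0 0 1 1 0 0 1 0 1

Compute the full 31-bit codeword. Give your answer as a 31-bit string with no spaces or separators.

1001001011011111001011001100101

Place data at non-parity positions: p1 p2 0 p4 0 0 1 p8 1 1 0 1 1 1 1 p16 0 0 1 0 1 1 0 0 1 1 0 0 1 0 1
p1 (pos 1,3,5,7,9,11,13,15,17,19,21,23,25,27,29,31): XOR of data positions = 0⊕0⊕1⊕1⊕0⊕1⊕1⊕0⊕1⊕1⊕0⊕1⊕0⊕1⊕1 = 1
p2 (pos 2,3,6,7,10,11,14,15,18,19,22,23,26,27,30,31): XOR of data positions = 0⊕0⊕1⊕1⊕0⊕1⊕1⊕0⊕1⊕1⊕0⊕1⊕0⊕0⊕1 = 0
p4 (pos 4,5,6,7,12,13,14,15,20,21,22,23,28,29,30,31): XOR of data positions = 0⊕0⊕1⊕1⊕1⊕1⊕1⊕0⊕1⊕1⊕0⊕0⊕1⊕0⊕1 = 1
p8 (pos 8,9,10,11,12,13,14,15,24,25,26,27,28,29,30,31): XOR of data positions = 1⊕1⊕0⊕1⊕1⊕1⊕1⊕0⊕1⊕1⊕0⊕0⊕1⊕0⊕1 = 0
p16 (pos 16,17,18,19,20,21,22,23,24,25,26,27,28,29,30,31): XOR of data positions = 0⊕0⊕1⊕0⊕1⊕1⊕0⊕0⊕1⊕1⊕0⊕0⊕1⊕0⊕1 = 1
Codeword: 1001001011011111001011001100101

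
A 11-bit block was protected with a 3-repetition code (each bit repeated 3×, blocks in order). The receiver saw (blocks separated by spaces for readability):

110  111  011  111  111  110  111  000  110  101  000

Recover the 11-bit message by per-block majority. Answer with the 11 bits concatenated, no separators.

Block 1 (110): 2 ones → 1
Block 2 (111): 3 ones → 1
Block 3 (011): 2 ones → 1
Block 4 (111): 3 ones → 1
Block 5 (111): 3 ones → 1
Block 6 (110): 2 ones → 1
Block 7 (111): 3 ones → 1
Block 8 (000): 0 ones → 0
Block 9 (110): 2 ones → 1
Block 10 (101): 2 ones → 1
Block 11 (000): 0 ones → 0

11111110110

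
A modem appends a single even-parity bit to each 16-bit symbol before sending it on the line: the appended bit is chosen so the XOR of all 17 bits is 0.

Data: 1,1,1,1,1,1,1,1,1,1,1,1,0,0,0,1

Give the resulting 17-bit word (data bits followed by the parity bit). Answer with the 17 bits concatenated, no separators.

11111111111100011

XOR of the 16 data bits: 1⊕1⊕1⊕1⊕1⊕1⊕1⊕1⊕1⊕1⊕1⊕1⊕0⊕0⊕0⊕1 = 1
Parity bit = 1 (so all 17 bits XOR to 0).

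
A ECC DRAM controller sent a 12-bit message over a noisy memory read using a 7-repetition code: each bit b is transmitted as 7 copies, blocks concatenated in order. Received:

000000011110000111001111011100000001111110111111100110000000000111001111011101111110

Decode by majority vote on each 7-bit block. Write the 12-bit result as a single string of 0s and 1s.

Block 1 (0000000): 0 ones → 0
Block 2 (1111000): 4 ones → 1
Block 3 (0111001): 4 ones → 1
Block 4 (1110111): 6 ones → 1
Block 5 (0000000): 0 ones → 0
Block 6 (1111110): 6 ones → 1
Block 7 (1111111): 7 ones → 1
Block 8 (0011000): 2 ones → 0
Block 9 (0000000): 0 ones → 0
Block 10 (1110011): 5 ones → 1
Block 11 (1101110): 5 ones → 1
Block 12 (1111110): 6 ones → 1

011101100111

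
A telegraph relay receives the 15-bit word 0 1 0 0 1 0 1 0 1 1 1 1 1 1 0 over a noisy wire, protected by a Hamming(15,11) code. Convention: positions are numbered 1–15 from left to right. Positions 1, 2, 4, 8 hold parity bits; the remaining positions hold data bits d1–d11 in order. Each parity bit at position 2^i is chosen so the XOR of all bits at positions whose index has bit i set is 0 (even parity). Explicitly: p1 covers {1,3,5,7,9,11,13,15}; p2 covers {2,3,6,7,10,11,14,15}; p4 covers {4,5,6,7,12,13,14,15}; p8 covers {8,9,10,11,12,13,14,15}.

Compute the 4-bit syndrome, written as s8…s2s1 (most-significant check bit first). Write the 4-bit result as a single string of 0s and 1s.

0111

s1 (pos 1,3,5,7,9,11,13,15): 0⊕0⊕1⊕1⊕1⊕1⊕1⊕0 = 1
s2 (pos 2,3,6,7,10,11,14,15): 1⊕0⊕0⊕1⊕1⊕1⊕1⊕0 = 1
s4 (pos 4,5,6,7,12,13,14,15): 0⊕1⊕0⊕1⊕1⊕1⊕1⊕0 = 1
s8 (pos 8,9,10,11,12,13,14,15): 0⊕1⊕1⊕1⊕1⊕1⊕1⊕0 = 0
Syndrome s8…s1 = 0111 → error at position 7.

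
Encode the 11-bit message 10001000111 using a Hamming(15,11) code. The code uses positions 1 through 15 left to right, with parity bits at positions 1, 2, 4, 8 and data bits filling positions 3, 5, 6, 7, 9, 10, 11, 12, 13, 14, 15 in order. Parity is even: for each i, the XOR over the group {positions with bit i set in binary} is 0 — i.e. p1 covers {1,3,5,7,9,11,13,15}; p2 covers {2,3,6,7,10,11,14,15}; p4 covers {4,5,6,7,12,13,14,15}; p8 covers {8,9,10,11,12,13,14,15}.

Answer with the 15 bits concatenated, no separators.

011100001000111

Place data at non-parity positions: p1 p2 1 p4 0 0 0 p8 1 0 0 0 1 1 1
p1 (pos 1,3,5,7,9,11,13,15): XOR of data positions = 1⊕0⊕0⊕1⊕0⊕1⊕1 = 0
p2 (pos 2,3,6,7,10,11,14,15): XOR of data positions = 1⊕0⊕0⊕0⊕0⊕1⊕1 = 1
p4 (pos 4,5,6,7,12,13,14,15): XOR of data positions = 0⊕0⊕0⊕0⊕1⊕1⊕1 = 1
p8 (pos 8,9,10,11,12,13,14,15): XOR of data positions = 1⊕0⊕0⊕0⊕1⊕1⊕1 = 0
Codeword: 011100001000111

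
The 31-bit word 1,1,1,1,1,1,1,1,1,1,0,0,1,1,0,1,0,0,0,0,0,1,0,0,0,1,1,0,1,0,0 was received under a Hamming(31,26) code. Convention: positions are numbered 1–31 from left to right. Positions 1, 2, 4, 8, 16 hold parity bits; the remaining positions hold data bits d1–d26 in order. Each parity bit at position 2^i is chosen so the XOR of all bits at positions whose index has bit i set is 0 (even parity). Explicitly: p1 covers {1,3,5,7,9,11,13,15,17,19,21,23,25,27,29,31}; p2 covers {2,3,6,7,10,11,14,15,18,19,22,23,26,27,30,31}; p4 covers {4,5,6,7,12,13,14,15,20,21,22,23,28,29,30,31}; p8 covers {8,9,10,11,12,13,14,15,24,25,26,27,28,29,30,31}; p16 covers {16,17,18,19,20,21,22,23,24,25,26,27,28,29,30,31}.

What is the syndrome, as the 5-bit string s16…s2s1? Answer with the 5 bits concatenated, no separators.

s1 (pos 1,3,5,7,9,11,13,15,17,19,21,23,25,27,29,31): 1⊕1⊕1⊕1⊕1⊕0⊕1⊕0⊕0⊕0⊕0⊕0⊕0⊕1⊕1⊕0 = 0
s2 (pos 2,3,6,7,10,11,14,15,18,19,22,23,26,27,30,31): 1⊕1⊕1⊕1⊕1⊕0⊕1⊕0⊕0⊕0⊕1⊕0⊕1⊕1⊕0⊕0 = 1
s4 (pos 4,5,6,7,12,13,14,15,20,21,22,23,28,29,30,31): 1⊕1⊕1⊕1⊕0⊕1⊕1⊕0⊕0⊕0⊕1⊕0⊕0⊕1⊕0⊕0 = 0
s8 (pos 8,9,10,11,12,13,14,15,24,25,26,27,28,29,30,31): 1⊕1⊕1⊕0⊕0⊕1⊕1⊕0⊕0⊕0⊕1⊕1⊕0⊕1⊕0⊕0 = 0
s16 (pos 16,17,18,19,20,21,22,23,24,25,26,27,28,29,30,31): 1⊕0⊕0⊕0⊕0⊕0⊕1⊕0⊕0⊕0⊕1⊕1⊕0⊕1⊕0⊕0 = 1
Syndrome s16…s1 = 10010 → error at position 18.

10010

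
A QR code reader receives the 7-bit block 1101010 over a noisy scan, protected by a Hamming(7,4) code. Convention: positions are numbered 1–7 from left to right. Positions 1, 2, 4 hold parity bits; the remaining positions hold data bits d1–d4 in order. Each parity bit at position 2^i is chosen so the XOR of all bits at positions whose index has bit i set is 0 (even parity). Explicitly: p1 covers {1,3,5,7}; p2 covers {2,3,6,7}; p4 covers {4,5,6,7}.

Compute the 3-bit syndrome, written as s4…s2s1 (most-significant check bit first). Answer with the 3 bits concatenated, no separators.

s1 (pos 1,3,5,7): 1⊕0⊕0⊕0 = 1
s2 (pos 2,3,6,7): 1⊕0⊕1⊕0 = 0
s4 (pos 4,5,6,7): 1⊕0⊕1⊕0 = 0
Syndrome s4…s1 = 001 → error at position 1.

001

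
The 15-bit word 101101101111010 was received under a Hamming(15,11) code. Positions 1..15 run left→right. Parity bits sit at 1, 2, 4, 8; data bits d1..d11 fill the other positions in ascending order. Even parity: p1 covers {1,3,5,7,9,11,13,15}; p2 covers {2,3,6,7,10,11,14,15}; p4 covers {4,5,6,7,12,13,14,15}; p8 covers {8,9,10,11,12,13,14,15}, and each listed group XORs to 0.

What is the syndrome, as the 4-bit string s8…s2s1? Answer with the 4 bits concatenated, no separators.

1101

s1 (pos 1,3,5,7,9,11,13,15): 1⊕1⊕0⊕1⊕1⊕1⊕0⊕0 = 1
s2 (pos 2,3,6,7,10,11,14,15): 0⊕1⊕1⊕1⊕1⊕1⊕1⊕0 = 0
s4 (pos 4,5,6,7,12,13,14,15): 1⊕0⊕1⊕1⊕1⊕0⊕1⊕0 = 1
s8 (pos 8,9,10,11,12,13,14,15): 0⊕1⊕1⊕1⊕1⊕0⊕1⊕0 = 1
Syndrome s8…s1 = 1101 → error at position 13.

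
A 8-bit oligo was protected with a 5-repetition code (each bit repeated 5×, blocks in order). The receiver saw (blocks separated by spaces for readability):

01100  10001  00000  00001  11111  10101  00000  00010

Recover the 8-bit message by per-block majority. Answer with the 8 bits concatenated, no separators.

00001100

Block 1 (01100): 2 ones → 0
Block 2 (10001): 2 ones → 0
Block 3 (00000): 0 ones → 0
Block 4 (00001): 1 one → 0
Block 5 (11111): 5 ones → 1
Block 6 (10101): 3 ones → 1
Block 7 (00000): 0 ones → 0
Block 8 (00010): 1 one → 0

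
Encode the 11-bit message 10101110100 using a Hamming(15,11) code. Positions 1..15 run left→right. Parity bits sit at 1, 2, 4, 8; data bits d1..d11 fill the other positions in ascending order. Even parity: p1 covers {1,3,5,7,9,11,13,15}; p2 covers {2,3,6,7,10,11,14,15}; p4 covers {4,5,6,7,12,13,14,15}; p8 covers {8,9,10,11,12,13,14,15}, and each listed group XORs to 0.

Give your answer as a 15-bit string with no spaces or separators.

Place data at non-parity positions: p1 p2 1 p4 0 1 0 p8 1 1 1 0 1 0 0
p1 (pos 1,3,5,7,9,11,13,15): XOR of data positions = 1⊕0⊕0⊕1⊕1⊕1⊕0 = 0
p2 (pos 2,3,6,7,10,11,14,15): XOR of data positions = 1⊕1⊕0⊕1⊕1⊕0⊕0 = 0
p4 (pos 4,5,6,7,12,13,14,15): XOR of data positions = 0⊕1⊕0⊕0⊕1⊕0⊕0 = 0
p8 (pos 8,9,10,11,12,13,14,15): XOR of data positions = 1⊕1⊕1⊕0⊕1⊕0⊕0 = 0
Codeword: 001001001110100

001001001110100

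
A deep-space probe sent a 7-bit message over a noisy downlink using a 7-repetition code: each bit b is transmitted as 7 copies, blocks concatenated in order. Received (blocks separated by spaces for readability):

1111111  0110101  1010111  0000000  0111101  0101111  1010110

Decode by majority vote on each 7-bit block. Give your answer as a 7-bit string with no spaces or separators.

Block 1 (1111111): 7 ones → 1
Block 2 (0110101): 4 ones → 1
Block 3 (1010111): 5 ones → 1
Block 4 (0000000): 0 ones → 0
Block 5 (0111101): 5 ones → 1
Block 6 (0101111): 5 ones → 1
Block 7 (1010110): 4 ones → 1

1110111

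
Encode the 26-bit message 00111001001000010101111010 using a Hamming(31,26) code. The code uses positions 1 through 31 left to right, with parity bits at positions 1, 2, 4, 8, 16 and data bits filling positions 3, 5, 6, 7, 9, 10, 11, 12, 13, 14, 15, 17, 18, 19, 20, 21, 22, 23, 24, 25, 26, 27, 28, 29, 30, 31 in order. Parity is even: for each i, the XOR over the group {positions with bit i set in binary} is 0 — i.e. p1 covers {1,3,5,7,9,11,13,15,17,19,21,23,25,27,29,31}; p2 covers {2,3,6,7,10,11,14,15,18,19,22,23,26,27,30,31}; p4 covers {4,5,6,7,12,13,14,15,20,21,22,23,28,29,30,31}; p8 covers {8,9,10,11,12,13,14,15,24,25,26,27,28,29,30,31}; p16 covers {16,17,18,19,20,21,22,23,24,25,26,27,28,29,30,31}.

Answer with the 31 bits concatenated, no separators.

Place data at non-parity positions: p1 p2 0 p4 0 1 1 p8 1 0 0 1 0 0 1 p16 0 0 0 0 1 0 1 0 1 1 1 1 0 1 0
p1 (pos 1,3,5,7,9,11,13,15,17,19,21,23,25,27,29,31): XOR of data positions = 0⊕0⊕1⊕1⊕0⊕0⊕1⊕0⊕0⊕1⊕1⊕1⊕1⊕0⊕0 = 1
p2 (pos 2,3,6,7,10,11,14,15,18,19,22,23,26,27,30,31): XOR of data positions = 0⊕1⊕1⊕0⊕0⊕0⊕1⊕0⊕0⊕0⊕1⊕1⊕1⊕1⊕0 = 1
p4 (pos 4,5,6,7,12,13,14,15,20,21,22,23,28,29,30,31): XOR of data positions = 0⊕1⊕1⊕1⊕0⊕0⊕1⊕0⊕1⊕0⊕1⊕1⊕0⊕1⊕0 = 0
p8 (pos 8,9,10,11,12,13,14,15,24,25,26,27,28,29,30,31): XOR of data positions = 1⊕0⊕0⊕1⊕0⊕0⊕1⊕0⊕1⊕1⊕1⊕1⊕0⊕1⊕0 = 0
p16 (pos 16,17,18,19,20,21,22,23,24,25,26,27,28,29,30,31): XOR of data positions = 0⊕0⊕0⊕0⊕1⊕0⊕1⊕0⊕1⊕1⊕1⊕1⊕0⊕1⊕0 = 1
Codeword: 1100011010010011000010101111010

1100011010010011000010101111010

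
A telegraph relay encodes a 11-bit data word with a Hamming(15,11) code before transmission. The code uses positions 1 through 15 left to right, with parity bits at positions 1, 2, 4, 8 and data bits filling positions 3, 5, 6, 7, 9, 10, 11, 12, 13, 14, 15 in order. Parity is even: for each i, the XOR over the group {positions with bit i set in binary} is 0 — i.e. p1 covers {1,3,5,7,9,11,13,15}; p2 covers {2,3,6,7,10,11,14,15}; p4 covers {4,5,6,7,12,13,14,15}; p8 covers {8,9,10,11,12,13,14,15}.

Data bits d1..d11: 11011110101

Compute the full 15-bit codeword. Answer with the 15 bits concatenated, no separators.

111010111110101

Place data at non-parity positions: p1 p2 1 p4 1 0 1 p8 1 1 1 0 1 0 1
p1 (pos 1,3,5,7,9,11,13,15): XOR of data positions = 1⊕1⊕1⊕1⊕1⊕1⊕1 = 1
p2 (pos 2,3,6,7,10,11,14,15): XOR of data positions = 1⊕0⊕1⊕1⊕1⊕0⊕1 = 1
p4 (pos 4,5,6,7,12,13,14,15): XOR of data positions = 1⊕0⊕1⊕0⊕1⊕0⊕1 = 0
p8 (pos 8,9,10,11,12,13,14,15): XOR of data positions = 1⊕1⊕1⊕0⊕1⊕0⊕1 = 1
Codeword: 111010111110101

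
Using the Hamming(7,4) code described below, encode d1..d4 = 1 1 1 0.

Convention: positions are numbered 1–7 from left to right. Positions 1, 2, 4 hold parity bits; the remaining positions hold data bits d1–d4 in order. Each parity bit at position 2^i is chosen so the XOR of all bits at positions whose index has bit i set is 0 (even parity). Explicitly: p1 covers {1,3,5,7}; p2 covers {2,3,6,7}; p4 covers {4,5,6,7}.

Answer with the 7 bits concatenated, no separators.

Place data at non-parity positions: p1 p2 1 p4 1 1 0
p1 (pos 1,3,5,7): XOR of data positions = 1⊕1⊕0 = 0
p2 (pos 2,3,6,7): XOR of data positions = 1⊕1⊕0 = 0
p4 (pos 4,5,6,7): XOR of data positions = 1⊕1⊕0 = 0
Codeword: 0010110

0010110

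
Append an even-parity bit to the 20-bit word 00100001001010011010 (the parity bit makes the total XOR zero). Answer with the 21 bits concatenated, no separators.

001000010010100110101

XOR of the 20 data bits: 0⊕0⊕1⊕0⊕0⊕0⊕0⊕1⊕0⊕0⊕1⊕0⊕1⊕0⊕0⊕1⊕1⊕0⊕1⊕0 = 1
Parity bit = 1 (so all 21 bits XOR to 0).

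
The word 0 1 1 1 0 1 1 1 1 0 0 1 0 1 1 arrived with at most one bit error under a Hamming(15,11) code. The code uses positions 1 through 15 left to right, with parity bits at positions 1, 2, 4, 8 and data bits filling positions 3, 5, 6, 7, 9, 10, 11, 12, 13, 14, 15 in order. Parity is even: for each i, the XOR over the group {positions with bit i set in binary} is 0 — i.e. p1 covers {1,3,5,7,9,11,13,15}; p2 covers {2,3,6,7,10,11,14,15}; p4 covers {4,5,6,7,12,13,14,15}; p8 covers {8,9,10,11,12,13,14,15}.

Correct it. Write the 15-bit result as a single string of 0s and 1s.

011101101001011

s1 (pos 1,3,5,7,9,11,13,15): 0⊕1⊕0⊕1⊕1⊕0⊕0⊕1 = 0
s2 (pos 2,3,6,7,10,11,14,15): 1⊕1⊕1⊕1⊕0⊕0⊕1⊕1 = 0
s4 (pos 4,5,6,7,12,13,14,15): 1⊕0⊕1⊕1⊕1⊕0⊕1⊕1 = 0
s8 (pos 8,9,10,11,12,13,14,15): 1⊕1⊕0⊕0⊕1⊕0⊕1⊕1 = 1
Syndrome s8…s1 = 1000 → error at position 8.
Flip position 8: 011101111001011 → 011101101001011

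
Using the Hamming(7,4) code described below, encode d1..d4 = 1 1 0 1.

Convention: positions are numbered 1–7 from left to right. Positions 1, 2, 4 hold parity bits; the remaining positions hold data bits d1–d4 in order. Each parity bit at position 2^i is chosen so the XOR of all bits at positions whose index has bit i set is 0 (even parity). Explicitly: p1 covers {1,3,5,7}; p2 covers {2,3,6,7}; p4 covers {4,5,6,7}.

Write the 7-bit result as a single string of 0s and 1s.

Place data at non-parity positions: p1 p2 1 p4 1 0 1
p1 (pos 1,3,5,7): XOR of data positions = 1⊕1⊕1 = 1
p2 (pos 2,3,6,7): XOR of data positions = 1⊕0⊕1 = 0
p4 (pos 4,5,6,7): XOR of data positions = 1⊕0⊕1 = 0
Codeword: 1010101

1010101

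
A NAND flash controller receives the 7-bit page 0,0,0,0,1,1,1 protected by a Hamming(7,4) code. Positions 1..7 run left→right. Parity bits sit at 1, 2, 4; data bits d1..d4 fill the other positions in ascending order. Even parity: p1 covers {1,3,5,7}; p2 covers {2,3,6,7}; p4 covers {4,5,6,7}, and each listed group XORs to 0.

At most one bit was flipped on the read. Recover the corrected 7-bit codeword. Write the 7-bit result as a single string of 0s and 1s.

s1 (pos 1,3,5,7): 0⊕0⊕1⊕1 = 0
s2 (pos 2,3,6,7): 0⊕0⊕1⊕1 = 0
s4 (pos 4,5,6,7): 0⊕1⊕1⊕1 = 1
Syndrome s4…s1 = 100 → error at position 4.
Flip position 4: 0000111 → 0001111

0001111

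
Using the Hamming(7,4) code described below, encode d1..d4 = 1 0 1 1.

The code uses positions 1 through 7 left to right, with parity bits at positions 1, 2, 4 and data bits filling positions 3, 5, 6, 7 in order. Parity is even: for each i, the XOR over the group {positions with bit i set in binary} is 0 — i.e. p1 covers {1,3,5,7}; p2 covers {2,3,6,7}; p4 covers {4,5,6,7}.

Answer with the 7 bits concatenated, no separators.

0110011

Place data at non-parity positions: p1 p2 1 p4 0 1 1
p1 (pos 1,3,5,7): XOR of data positions = 1⊕0⊕1 = 0
p2 (pos 2,3,6,7): XOR of data positions = 1⊕1⊕1 = 1
p4 (pos 4,5,6,7): XOR of data positions = 0⊕1⊕1 = 0
Codeword: 0110011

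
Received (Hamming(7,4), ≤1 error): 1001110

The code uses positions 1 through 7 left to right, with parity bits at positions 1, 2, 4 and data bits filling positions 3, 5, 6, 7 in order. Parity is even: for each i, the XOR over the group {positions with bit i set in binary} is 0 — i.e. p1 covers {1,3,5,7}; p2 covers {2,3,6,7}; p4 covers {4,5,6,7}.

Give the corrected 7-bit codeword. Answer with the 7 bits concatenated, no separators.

s1 (pos 1,3,5,7): 1⊕0⊕1⊕0 = 0
s2 (pos 2,3,6,7): 0⊕0⊕1⊕0 = 1
s4 (pos 4,5,6,7): 1⊕1⊕1⊕0 = 1
Syndrome s4…s1 = 110 → error at position 6.
Flip position 6: 1001110 → 1001100

1001100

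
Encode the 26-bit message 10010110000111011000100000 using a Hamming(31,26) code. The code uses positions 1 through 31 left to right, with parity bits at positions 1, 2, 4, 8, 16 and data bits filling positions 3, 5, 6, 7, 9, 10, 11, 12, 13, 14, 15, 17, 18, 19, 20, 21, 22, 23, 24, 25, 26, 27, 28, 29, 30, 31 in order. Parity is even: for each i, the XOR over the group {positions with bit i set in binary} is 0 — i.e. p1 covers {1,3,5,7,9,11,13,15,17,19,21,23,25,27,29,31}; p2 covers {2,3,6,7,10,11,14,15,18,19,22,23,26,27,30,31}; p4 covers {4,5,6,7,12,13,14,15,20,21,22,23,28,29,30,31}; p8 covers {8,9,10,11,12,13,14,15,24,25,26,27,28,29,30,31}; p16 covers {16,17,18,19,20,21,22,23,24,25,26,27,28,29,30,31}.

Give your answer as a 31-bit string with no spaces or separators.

0011001101100000111011000100000

Place data at non-parity positions: p1 p2 1 p4 0 0 1 p8 0 1 1 0 0 0 0 p16 1 1 1 0 1 1 0 0 0 1 0 0 0 0 0
p1 (pos 1,3,5,7,9,11,13,15,17,19,21,23,25,27,29,31): XOR of data positions = 1⊕0⊕1⊕0⊕1⊕0⊕0⊕1⊕1⊕1⊕0⊕0⊕0⊕0⊕0 = 0
p2 (pos 2,3,6,7,10,11,14,15,18,19,22,23,26,27,30,31): XOR of data positions = 1⊕0⊕1⊕1⊕1⊕0⊕0⊕1⊕1⊕1⊕0⊕1⊕0⊕0⊕0 = 0
p4 (pos 4,5,6,7,12,13,14,15,20,21,22,23,28,29,30,31): XOR of data positions = 0⊕0⊕1⊕0⊕0⊕0⊕0⊕0⊕1⊕1⊕0⊕0⊕0⊕0⊕0 = 1
p8 (pos 8,9,10,11,12,13,14,15,24,25,26,27,28,29,30,31): XOR of data positions = 0⊕1⊕1⊕0⊕0⊕0⊕0⊕0⊕0⊕1⊕0⊕0⊕0⊕0⊕0 = 1
p16 (pos 16,17,18,19,20,21,22,23,24,25,26,27,28,29,30,31): XOR of data positions = 1⊕1⊕1⊕0⊕1⊕1⊕0⊕0⊕0⊕1⊕0⊕0⊕0⊕0⊕0 = 0
Codeword: 0011001101100000111011000100000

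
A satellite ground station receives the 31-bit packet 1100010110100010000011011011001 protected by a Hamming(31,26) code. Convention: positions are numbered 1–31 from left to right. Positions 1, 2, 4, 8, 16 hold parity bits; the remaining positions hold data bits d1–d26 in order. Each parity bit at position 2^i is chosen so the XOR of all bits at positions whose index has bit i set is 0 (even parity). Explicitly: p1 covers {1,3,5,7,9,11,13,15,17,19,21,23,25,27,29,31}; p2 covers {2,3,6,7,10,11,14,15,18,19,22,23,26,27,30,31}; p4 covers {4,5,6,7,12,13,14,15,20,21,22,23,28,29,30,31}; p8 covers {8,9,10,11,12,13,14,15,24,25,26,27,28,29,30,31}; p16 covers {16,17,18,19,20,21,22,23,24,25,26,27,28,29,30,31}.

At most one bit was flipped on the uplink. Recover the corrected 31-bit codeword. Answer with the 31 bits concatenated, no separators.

s1 (pos 1,3,5,7,9,11,13,15,17,19,21,23,25,27,29,31): 1⊕0⊕0⊕0⊕1⊕1⊕0⊕1⊕0⊕0⊕1⊕0⊕1⊕1⊕0⊕1 = 0
s2 (pos 2,3,6,7,10,11,14,15,18,19,22,23,26,27,30,31): 1⊕0⊕1⊕0⊕0⊕1⊕0⊕1⊕0⊕0⊕1⊕0⊕0⊕1⊕0⊕1 = 1
s4 (pos 4,5,6,7,12,13,14,15,20,21,22,23,28,29,30,31): 0⊕0⊕1⊕0⊕0⊕0⊕0⊕1⊕0⊕1⊕1⊕0⊕1⊕0⊕0⊕1 = 0
s8 (pos 8,9,10,11,12,13,14,15,24,25,26,27,28,29,30,31): 1⊕1⊕0⊕1⊕0⊕0⊕0⊕1⊕1⊕1⊕0⊕1⊕1⊕0⊕0⊕1 = 1
s16 (pos 16,17,18,19,20,21,22,23,24,25,26,27,28,29,30,31): 0⊕0⊕0⊕0⊕0⊕1⊕1⊕0⊕1⊕1⊕0⊕1⊕1⊕0⊕0⊕1 = 1
Syndrome s16…s1 = 11010 → error at position 26.
Flip position 26: 1100010110100010000011011011001 → 1100010110100010000011011111001

1100010110100010000011011111001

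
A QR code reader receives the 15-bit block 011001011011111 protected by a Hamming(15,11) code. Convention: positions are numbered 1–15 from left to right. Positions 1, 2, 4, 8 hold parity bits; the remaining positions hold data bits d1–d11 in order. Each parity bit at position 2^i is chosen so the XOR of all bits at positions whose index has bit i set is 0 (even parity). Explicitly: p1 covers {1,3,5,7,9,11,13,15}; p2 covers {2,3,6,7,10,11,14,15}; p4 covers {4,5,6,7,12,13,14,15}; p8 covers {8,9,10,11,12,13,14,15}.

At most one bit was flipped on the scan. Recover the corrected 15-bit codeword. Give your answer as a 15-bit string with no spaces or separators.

011001011011011

s1 (pos 1,3,5,7,9,11,13,15): 0⊕1⊕0⊕0⊕1⊕1⊕1⊕1 = 1
s2 (pos 2,3,6,7,10,11,14,15): 1⊕1⊕1⊕0⊕0⊕1⊕1⊕1 = 0
s4 (pos 4,5,6,7,12,13,14,15): 0⊕0⊕1⊕0⊕1⊕1⊕1⊕1 = 1
s8 (pos 8,9,10,11,12,13,14,15): 1⊕1⊕0⊕1⊕1⊕1⊕1⊕1 = 1
Syndrome s8…s1 = 1101 → error at position 13.
Flip position 13: 011001011011111 → 011001011011011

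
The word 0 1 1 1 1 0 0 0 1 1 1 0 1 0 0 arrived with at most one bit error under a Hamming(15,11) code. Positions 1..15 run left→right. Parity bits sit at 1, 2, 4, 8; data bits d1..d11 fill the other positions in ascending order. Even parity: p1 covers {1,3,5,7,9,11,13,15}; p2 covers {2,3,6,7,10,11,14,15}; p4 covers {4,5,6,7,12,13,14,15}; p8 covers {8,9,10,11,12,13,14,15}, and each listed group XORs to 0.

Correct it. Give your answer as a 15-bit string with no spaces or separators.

011100001110100

s1 (pos 1,3,5,7,9,11,13,15): 0⊕1⊕1⊕0⊕1⊕1⊕1⊕0 = 1
s2 (pos 2,3,6,7,10,11,14,15): 1⊕1⊕0⊕0⊕1⊕1⊕0⊕0 = 0
s4 (pos 4,5,6,7,12,13,14,15): 1⊕1⊕0⊕0⊕0⊕1⊕0⊕0 = 1
s8 (pos 8,9,10,11,12,13,14,15): 0⊕1⊕1⊕1⊕0⊕1⊕0⊕0 = 0
Syndrome s8…s1 = 0101 → error at position 5.
Flip position 5: 011110001110100 → 011100001110100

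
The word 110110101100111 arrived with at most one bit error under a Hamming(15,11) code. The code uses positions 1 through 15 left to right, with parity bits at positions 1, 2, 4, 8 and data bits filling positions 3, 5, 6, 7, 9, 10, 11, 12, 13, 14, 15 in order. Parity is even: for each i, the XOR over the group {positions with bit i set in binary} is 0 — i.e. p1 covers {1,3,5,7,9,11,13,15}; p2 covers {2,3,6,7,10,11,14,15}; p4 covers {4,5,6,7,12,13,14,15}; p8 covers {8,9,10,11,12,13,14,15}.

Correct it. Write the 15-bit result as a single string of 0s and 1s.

110110101000111

s1 (pos 1,3,5,7,9,11,13,15): 1⊕0⊕1⊕1⊕1⊕0⊕1⊕1 = 0
s2 (pos 2,3,6,7,10,11,14,15): 1⊕0⊕0⊕1⊕1⊕0⊕1⊕1 = 1
s4 (pos 4,5,6,7,12,13,14,15): 1⊕1⊕0⊕1⊕0⊕1⊕1⊕1 = 0
s8 (pos 8,9,10,11,12,13,14,15): 0⊕1⊕1⊕0⊕0⊕1⊕1⊕1 = 1
Syndrome s8…s1 = 1010 → error at position 10.
Flip position 10: 110110101100111 → 110110101000111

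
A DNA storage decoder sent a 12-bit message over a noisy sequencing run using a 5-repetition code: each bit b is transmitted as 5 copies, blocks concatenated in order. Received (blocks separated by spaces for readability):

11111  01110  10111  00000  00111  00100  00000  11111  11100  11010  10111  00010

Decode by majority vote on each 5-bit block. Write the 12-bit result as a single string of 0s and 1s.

111010011110

Block 1 (11111): 5 ones → 1
Block 2 (01110): 3 ones → 1
Block 3 (10111): 4 ones → 1
Block 4 (00000): 0 ones → 0
Block 5 (00111): 3 ones → 1
Block 6 (00100): 1 one → 0
Block 7 (00000): 0 ones → 0
Block 8 (11111): 5 ones → 1
Block 9 (11100): 3 ones → 1
Block 10 (11010): 3 ones → 1
Block 11 (10111): 4 ones → 1
Block 12 (00010): 1 one → 0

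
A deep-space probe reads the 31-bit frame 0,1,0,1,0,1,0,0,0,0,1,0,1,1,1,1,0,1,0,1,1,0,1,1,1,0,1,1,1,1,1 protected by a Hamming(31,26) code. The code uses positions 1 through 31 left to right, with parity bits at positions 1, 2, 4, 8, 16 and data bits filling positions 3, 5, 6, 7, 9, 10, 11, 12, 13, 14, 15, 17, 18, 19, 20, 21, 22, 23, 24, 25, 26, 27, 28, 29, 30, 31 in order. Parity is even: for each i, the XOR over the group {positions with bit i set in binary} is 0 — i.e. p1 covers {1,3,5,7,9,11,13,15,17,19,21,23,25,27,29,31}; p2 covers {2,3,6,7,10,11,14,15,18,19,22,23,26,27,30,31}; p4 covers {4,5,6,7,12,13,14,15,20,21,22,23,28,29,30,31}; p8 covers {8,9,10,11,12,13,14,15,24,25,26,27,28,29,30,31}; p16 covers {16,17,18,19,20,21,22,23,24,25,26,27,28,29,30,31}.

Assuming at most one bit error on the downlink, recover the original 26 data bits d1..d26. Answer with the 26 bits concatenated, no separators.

s1 (pos 1,3,5,7,9,11,13,15,17,19,21,23,25,27,29,31): 0⊕0⊕0⊕0⊕0⊕1⊕1⊕1⊕0⊕0⊕1⊕1⊕1⊕1⊕1⊕1 = 1
s2 (pos 2,3,6,7,10,11,14,15,18,19,22,23,26,27,30,31): 1⊕0⊕1⊕0⊕0⊕1⊕1⊕1⊕1⊕0⊕0⊕1⊕0⊕1⊕1⊕1 = 0
s4 (pos 4,5,6,7,12,13,14,15,20,21,22,23,28,29,30,31): 1⊕0⊕1⊕0⊕0⊕1⊕1⊕1⊕1⊕1⊕0⊕1⊕1⊕1⊕1⊕1 = 0
s8 (pos 8,9,10,11,12,13,14,15,24,25,26,27,28,29,30,31): 0⊕0⊕0⊕1⊕0⊕1⊕1⊕1⊕1⊕1⊕0⊕1⊕1⊕1⊕1⊕1 = 1
s16 (pos 16,17,18,19,20,21,22,23,24,25,26,27,28,29,30,31): 1⊕0⊕1⊕0⊕1⊕1⊕0⊕1⊕1⊕1⊕0⊕1⊕1⊕1⊕1⊕1 = 0
Syndrome s16…s1 = 01001 → error at position 9.
Flip position 9: 0101010000101111010110111011111 → 0101010010101111010110111011111
Read data bits from positions 3,5,6,7,9,10,11,12,13,14,15,17,18,19,20,21,22,23,24,25,26,27,28,29,30,31: 00101010111010110111011111

00101010111010110111011111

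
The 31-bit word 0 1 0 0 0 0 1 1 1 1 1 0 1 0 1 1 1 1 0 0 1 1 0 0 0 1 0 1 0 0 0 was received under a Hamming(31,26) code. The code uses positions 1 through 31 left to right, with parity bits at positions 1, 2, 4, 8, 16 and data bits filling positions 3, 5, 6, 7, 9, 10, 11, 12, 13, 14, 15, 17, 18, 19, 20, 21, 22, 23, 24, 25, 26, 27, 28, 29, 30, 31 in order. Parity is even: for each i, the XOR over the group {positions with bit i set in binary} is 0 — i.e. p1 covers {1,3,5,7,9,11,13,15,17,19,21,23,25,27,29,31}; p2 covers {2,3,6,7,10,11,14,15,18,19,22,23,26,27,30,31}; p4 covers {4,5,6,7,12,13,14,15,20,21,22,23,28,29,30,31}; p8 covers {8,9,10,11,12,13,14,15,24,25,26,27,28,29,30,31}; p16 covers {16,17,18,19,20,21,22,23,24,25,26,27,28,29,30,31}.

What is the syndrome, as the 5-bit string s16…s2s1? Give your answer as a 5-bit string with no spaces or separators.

s1 (pos 1,3,5,7,9,11,13,15,17,19,21,23,25,27,29,31): 0⊕0⊕0⊕1⊕1⊕1⊕1⊕1⊕1⊕0⊕1⊕0⊕0⊕0⊕0⊕0 = 1
s2 (pos 2,3,6,7,10,11,14,15,18,19,22,23,26,27,30,31): 1⊕0⊕0⊕1⊕1⊕1⊕0⊕1⊕1⊕0⊕1⊕0⊕1⊕0⊕0⊕0 = 0
s4 (pos 4,5,6,7,12,13,14,15,20,21,22,23,28,29,30,31): 0⊕0⊕0⊕1⊕0⊕1⊕0⊕1⊕0⊕1⊕1⊕0⊕1⊕0⊕0⊕0 = 0
s8 (pos 8,9,10,11,12,13,14,15,24,25,26,27,28,29,30,31): 1⊕1⊕1⊕1⊕0⊕1⊕0⊕1⊕0⊕0⊕1⊕0⊕1⊕0⊕0⊕0 = 0
s16 (pos 16,17,18,19,20,21,22,23,24,25,26,27,28,29,30,31): 1⊕1⊕1⊕0⊕0⊕1⊕1⊕0⊕0⊕0⊕1⊕0⊕1⊕0⊕0⊕0 = 1
Syndrome s16…s1 = 10001 → error at position 17.

10001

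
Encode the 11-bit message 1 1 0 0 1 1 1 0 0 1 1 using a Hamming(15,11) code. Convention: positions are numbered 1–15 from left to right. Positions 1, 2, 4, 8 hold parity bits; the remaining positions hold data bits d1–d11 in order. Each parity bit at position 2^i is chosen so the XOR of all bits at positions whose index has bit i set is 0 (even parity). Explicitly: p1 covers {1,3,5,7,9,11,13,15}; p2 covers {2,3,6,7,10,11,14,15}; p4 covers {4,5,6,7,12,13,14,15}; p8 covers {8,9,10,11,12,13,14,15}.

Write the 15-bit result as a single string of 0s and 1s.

Place data at non-parity positions: p1 p2 1 p4 1 0 0 p8 1 1 1 0 0 1 1
p1 (pos 1,3,5,7,9,11,13,15): XOR of data positions = 1⊕1⊕0⊕1⊕1⊕0⊕1 = 1
p2 (pos 2,3,6,7,10,11,14,15): XOR of data positions = 1⊕0⊕0⊕1⊕1⊕1⊕1 = 1
p4 (pos 4,5,6,7,12,13,14,15): XOR of data positions = 1⊕0⊕0⊕0⊕0⊕1⊕1 = 1
p8 (pos 8,9,10,11,12,13,14,15): XOR of data positions = 1⊕1⊕1⊕0⊕0⊕1⊕1 = 1
Codeword: 111110011110011

111110011110011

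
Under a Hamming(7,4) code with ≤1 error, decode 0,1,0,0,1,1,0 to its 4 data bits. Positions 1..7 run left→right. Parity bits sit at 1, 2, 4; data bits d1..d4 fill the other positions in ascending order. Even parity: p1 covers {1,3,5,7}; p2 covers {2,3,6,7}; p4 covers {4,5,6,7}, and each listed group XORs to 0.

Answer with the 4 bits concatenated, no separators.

s1 (pos 1,3,5,7): 0⊕0⊕1⊕0 = 1
s2 (pos 2,3,6,7): 1⊕0⊕1⊕0 = 0
s4 (pos 4,5,6,7): 0⊕1⊕1⊕0 = 0
Syndrome s4…s1 = 001 → error at position 1.
Flip position 1: 0100110 → 1100110
Read data bits from positions 3,5,6,7: 0110

0110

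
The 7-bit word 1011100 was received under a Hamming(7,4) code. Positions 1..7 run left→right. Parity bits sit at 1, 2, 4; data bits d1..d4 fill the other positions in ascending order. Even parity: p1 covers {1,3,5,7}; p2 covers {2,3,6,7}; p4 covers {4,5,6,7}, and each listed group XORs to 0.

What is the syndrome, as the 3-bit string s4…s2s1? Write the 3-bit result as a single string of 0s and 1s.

s1 (pos 1,3,5,7): 1⊕1⊕1⊕0 = 1
s2 (pos 2,3,6,7): 0⊕1⊕0⊕0 = 1
s4 (pos 4,5,6,7): 1⊕1⊕0⊕0 = 0
Syndrome s4…s1 = 011 → error at position 3.

011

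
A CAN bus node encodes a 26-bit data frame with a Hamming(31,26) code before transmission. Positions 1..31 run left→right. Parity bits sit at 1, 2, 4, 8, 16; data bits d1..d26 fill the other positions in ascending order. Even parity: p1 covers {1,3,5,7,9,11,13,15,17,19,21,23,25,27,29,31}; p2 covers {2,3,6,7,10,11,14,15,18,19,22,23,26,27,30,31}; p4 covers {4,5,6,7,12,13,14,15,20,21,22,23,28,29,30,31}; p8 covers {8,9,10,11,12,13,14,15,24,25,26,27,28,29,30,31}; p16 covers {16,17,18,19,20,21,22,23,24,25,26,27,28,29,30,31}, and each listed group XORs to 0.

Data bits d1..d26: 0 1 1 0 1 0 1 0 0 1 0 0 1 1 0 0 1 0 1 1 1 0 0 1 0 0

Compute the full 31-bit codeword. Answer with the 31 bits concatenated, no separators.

Place data at non-parity positions: p1 p2 0 p4 1 1 0 p8 1 0 1 0 0 1 0 p16 0 1 1 0 0 1 0 1 1 1 0 0 1 0 0
p1 (pos 1,3,5,7,9,11,13,15,17,19,21,23,25,27,29,31): XOR of data positions = 0⊕1⊕0⊕1⊕1⊕0⊕0⊕0⊕1⊕0⊕0⊕1⊕0⊕1⊕0 = 0
p2 (pos 2,3,6,7,10,11,14,15,18,19,22,23,26,27,30,31): XOR of data positions = 0⊕1⊕0⊕0⊕1⊕1⊕0⊕1⊕1⊕1⊕0⊕1⊕0⊕0⊕0 = 1
p4 (pos 4,5,6,7,12,13,14,15,20,21,22,23,28,29,30,31): XOR of data positions = 1⊕1⊕0⊕0⊕0⊕1⊕0⊕0⊕0⊕1⊕0⊕0⊕1⊕0⊕0 = 1
p8 (pos 8,9,10,11,12,13,14,15,24,25,26,27,28,29,30,31): XOR of data positions = 1⊕0⊕1⊕0⊕0⊕1⊕0⊕1⊕1⊕1⊕0⊕0⊕1⊕0⊕0 = 1
p16 (pos 16,17,18,19,20,21,22,23,24,25,26,27,28,29,30,31): XOR of data positions = 0⊕1⊕1⊕0⊕0⊕1⊕0⊕1⊕1⊕1⊕0⊕0⊕1⊕0⊕0 = 1
Codeword: 0101110110100101011001011100100

0101110110100101011001011100100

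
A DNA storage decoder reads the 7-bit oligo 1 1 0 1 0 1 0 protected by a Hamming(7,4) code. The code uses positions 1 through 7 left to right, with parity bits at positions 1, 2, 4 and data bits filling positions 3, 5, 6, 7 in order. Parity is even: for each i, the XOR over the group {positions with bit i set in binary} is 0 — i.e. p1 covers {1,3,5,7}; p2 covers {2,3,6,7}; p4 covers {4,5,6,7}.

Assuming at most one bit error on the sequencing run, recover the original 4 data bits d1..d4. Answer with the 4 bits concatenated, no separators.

s1 (pos 1,3,5,7): 1⊕0⊕0⊕0 = 1
s2 (pos 2,3,6,7): 1⊕0⊕1⊕0 = 0
s4 (pos 4,5,6,7): 1⊕0⊕1⊕0 = 0
Syndrome s4…s1 = 001 → error at position 1.
Flip position 1: 1101010 → 0101010
Read data bits from positions 3,5,6,7: 0010

0010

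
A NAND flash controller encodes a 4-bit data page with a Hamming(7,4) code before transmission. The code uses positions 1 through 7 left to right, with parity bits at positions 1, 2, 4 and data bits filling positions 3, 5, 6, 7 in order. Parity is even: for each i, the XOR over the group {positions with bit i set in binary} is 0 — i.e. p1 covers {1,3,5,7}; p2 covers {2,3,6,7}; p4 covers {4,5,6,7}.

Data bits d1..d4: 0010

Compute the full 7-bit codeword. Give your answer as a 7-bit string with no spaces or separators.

Place data at non-parity positions: p1 p2 0 p4 0 1 0
p1 (pos 1,3,5,7): XOR of data positions = 0⊕0⊕0 = 0
p2 (pos 2,3,6,7): XOR of data positions = 0⊕1⊕0 = 1
p4 (pos 4,5,6,7): XOR of data positions = 0⊕1⊕0 = 1
Codeword: 0101010

0101010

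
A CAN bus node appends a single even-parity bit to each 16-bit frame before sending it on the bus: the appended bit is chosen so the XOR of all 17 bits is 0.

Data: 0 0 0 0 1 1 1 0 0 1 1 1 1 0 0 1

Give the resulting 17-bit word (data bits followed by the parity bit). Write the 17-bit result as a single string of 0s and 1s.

00001110011110010

XOR of the 16 data bits: 0⊕0⊕0⊕0⊕1⊕1⊕1⊕0⊕0⊕1⊕1⊕1⊕1⊕0⊕0⊕1 = 0
Parity bit = 0 (so all 17 bits XOR to 0).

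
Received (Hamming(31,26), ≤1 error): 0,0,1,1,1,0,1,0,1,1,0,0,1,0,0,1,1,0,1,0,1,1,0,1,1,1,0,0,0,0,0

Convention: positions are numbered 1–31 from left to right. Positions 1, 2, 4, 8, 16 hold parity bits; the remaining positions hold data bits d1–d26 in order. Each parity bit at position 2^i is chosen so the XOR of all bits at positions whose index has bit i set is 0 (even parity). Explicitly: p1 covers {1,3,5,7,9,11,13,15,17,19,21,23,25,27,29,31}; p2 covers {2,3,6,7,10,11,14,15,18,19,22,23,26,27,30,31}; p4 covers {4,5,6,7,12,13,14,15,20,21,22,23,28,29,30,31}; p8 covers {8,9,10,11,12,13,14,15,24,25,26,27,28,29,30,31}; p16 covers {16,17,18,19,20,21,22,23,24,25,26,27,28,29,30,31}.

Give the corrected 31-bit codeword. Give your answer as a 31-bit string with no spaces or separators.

s1 (pos 1,3,5,7,9,11,13,15,17,19,21,23,25,27,29,31): 0⊕1⊕1⊕1⊕1⊕0⊕1⊕0⊕1⊕1⊕1⊕0⊕1⊕0⊕0⊕0 = 1
s2 (pos 2,3,6,7,10,11,14,15,18,19,22,23,26,27,30,31): 0⊕1⊕0⊕1⊕1⊕0⊕0⊕0⊕0⊕1⊕1⊕0⊕1⊕0⊕0⊕0 = 0
s4 (pos 4,5,6,7,12,13,14,15,20,21,22,23,28,29,30,31): 1⊕1⊕0⊕1⊕0⊕1⊕0⊕0⊕0⊕1⊕1⊕0⊕0⊕0⊕0⊕0 = 0
s8 (pos 8,9,10,11,12,13,14,15,24,25,26,27,28,29,30,31): 0⊕1⊕1⊕0⊕0⊕1⊕0⊕0⊕1⊕1⊕1⊕0⊕0⊕0⊕0⊕0 = 0
s16 (pos 16,17,18,19,20,21,22,23,24,25,26,27,28,29,30,31): 1⊕1⊕0⊕1⊕0⊕1⊕1⊕0⊕1⊕1⊕1⊕0⊕0⊕0⊕0⊕0 = 0
Syndrome s16…s1 = 00001 → error at position 1.
Flip position 1: 0011101011001001101011011100000 → 1011101011001001101011011100000

1011101011001001101011011100000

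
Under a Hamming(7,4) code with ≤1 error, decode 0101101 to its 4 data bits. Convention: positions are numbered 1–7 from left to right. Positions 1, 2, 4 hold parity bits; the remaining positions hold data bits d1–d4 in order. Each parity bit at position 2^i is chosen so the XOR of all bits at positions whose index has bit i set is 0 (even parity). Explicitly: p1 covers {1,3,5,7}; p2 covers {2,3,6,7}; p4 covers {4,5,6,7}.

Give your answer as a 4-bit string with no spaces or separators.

s1 (pos 1,3,5,7): 0⊕0⊕1⊕1 = 0
s2 (pos 2,3,6,7): 1⊕0⊕0⊕1 = 0
s4 (pos 4,5,6,7): 1⊕1⊕0⊕1 = 1
Syndrome s4…s1 = 100 → error at position 4.
Flip position 4: 0101101 → 0100101
Read data bits from positions 3,5,6,7: 0101

0101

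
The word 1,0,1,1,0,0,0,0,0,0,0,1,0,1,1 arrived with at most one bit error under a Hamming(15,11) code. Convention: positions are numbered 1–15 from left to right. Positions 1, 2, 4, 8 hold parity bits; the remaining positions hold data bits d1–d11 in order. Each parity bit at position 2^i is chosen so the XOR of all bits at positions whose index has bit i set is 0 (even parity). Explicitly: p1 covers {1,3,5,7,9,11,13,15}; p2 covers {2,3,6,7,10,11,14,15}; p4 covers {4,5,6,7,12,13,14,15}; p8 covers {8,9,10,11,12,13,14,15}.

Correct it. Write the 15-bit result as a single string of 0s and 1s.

s1 (pos 1,3,5,7,9,11,13,15): 1⊕1⊕0⊕0⊕0⊕0⊕0⊕1 = 1
s2 (pos 2,3,6,7,10,11,14,15): 0⊕1⊕0⊕0⊕0⊕0⊕1⊕1 = 1
s4 (pos 4,5,6,7,12,13,14,15): 1⊕0⊕0⊕0⊕1⊕0⊕1⊕1 = 0
s8 (pos 8,9,10,11,12,13,14,15): 0⊕0⊕0⊕0⊕1⊕0⊕1⊕1 = 1
Syndrome s8…s1 = 1011 → error at position 11.
Flip position 11: 101100000001011 → 101100000011011

101100000011011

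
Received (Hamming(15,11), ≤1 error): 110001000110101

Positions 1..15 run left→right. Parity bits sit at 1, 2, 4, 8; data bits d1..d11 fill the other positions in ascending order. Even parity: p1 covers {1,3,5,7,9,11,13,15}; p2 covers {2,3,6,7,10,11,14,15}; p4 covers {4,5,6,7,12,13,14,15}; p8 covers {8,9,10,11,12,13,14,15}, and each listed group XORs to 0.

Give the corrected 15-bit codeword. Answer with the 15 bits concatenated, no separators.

s1 (pos 1,3,5,7,9,11,13,15): 1⊕0⊕0⊕0⊕0⊕1⊕1⊕1 = 0
s2 (pos 2,3,6,7,10,11,14,15): 1⊕0⊕1⊕0⊕1⊕1⊕0⊕1 = 1
s4 (pos 4,5,6,7,12,13,14,15): 0⊕0⊕1⊕0⊕0⊕1⊕0⊕1 = 1
s8 (pos 8,9,10,11,12,13,14,15): 0⊕0⊕1⊕1⊕0⊕1⊕0⊕1 = 0
Syndrome s8…s1 = 0110 → error at position 6.
Flip position 6: 110001000110101 → 110000000110101

110000000110101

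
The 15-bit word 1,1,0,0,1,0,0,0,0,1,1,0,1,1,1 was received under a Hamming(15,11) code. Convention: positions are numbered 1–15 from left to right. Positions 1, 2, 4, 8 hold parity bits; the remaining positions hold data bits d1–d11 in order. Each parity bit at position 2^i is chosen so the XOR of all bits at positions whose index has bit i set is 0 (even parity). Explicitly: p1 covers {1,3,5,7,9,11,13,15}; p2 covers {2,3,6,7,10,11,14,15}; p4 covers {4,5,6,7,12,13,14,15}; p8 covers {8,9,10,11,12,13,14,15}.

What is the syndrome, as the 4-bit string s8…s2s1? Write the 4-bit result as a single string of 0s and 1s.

s1 (pos 1,3,5,7,9,11,13,15): 1⊕0⊕1⊕0⊕0⊕1⊕1⊕1 = 1
s2 (pos 2,3,6,7,10,11,14,15): 1⊕0⊕0⊕0⊕1⊕1⊕1⊕1 = 1
s4 (pos 4,5,6,7,12,13,14,15): 0⊕1⊕0⊕0⊕0⊕1⊕1⊕1 = 0
s8 (pos 8,9,10,11,12,13,14,15): 0⊕0⊕1⊕1⊕0⊕1⊕1⊕1 = 1
Syndrome s8…s1 = 1011 → error at position 11.

1011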